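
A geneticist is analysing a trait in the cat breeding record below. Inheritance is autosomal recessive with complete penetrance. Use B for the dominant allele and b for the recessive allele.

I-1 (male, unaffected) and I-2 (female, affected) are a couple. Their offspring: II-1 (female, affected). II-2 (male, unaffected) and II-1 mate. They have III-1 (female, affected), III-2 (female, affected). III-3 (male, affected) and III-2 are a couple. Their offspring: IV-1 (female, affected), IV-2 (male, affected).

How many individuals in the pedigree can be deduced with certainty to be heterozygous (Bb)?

2

Obligate heterozygotes: I-1 is unaffected so carries B and passed b to II-1 (bb), so I-1 is Bb; II-2 is unaffected so carries B and passed b to III-1 (bb), so II-2 is Bb.
Every other individual is either homozygous by phenotype or has at least one consistent homozygous assignment, so the count is 2.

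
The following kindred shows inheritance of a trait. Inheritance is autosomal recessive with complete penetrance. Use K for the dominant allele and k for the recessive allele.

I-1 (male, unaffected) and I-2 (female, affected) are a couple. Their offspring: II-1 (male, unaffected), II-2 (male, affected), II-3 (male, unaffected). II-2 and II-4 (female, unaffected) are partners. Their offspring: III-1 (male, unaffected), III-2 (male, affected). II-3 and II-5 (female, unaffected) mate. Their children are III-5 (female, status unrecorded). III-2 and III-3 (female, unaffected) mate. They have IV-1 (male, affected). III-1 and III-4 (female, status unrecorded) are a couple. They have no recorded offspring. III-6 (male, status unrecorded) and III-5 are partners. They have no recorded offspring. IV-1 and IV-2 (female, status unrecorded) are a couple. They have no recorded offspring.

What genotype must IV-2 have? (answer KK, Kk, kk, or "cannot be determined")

cannot be determined

IV-2's phenotype is unrecorded, and no parent or child forces a single allele at both positions; consistent genotype assignments exist with IV-2 as KK or Kk or kk.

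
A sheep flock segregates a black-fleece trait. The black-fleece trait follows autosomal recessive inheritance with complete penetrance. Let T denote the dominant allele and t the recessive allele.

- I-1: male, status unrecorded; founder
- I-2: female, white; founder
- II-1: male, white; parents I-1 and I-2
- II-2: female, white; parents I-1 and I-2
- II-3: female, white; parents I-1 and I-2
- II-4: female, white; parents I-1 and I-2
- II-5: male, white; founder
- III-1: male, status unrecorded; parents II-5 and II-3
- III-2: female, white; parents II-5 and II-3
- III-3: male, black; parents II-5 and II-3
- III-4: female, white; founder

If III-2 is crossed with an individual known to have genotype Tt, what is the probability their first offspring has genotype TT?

1/3

II-5 is white so carries T and passed t to III-3 (tt), so II-5 is Tt.
II-3 is white so carries T and passed t to III-3 (tt), so II-3 is Tt.
III-2 is a white offspring of II-5 (Tt) × II-3 (Tt), whose cross gives 1/4 TT : 1/2 Tt : 1/4 tt; conditioning on being white, III-2 is TT with probability 1/3, Tt with probability 2/3.
Summing over parental genotype combinations, P(offspring has genotype TT) = 1/3·1/2 + 2/3·1/4 = 1/3.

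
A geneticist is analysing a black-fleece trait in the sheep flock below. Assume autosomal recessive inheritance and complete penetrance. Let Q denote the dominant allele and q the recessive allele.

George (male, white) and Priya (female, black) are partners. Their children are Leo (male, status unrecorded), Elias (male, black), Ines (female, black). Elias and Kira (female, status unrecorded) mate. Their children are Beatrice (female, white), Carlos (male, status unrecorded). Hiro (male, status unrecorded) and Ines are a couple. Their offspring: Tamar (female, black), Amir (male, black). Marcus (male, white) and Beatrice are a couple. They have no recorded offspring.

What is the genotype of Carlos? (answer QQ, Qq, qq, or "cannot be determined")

Carlos's phenotype is unrecorded, and no parent or child forces a single allele at both positions; consistent genotype assignments exist with Carlos as Qq or qq.

cannot be determined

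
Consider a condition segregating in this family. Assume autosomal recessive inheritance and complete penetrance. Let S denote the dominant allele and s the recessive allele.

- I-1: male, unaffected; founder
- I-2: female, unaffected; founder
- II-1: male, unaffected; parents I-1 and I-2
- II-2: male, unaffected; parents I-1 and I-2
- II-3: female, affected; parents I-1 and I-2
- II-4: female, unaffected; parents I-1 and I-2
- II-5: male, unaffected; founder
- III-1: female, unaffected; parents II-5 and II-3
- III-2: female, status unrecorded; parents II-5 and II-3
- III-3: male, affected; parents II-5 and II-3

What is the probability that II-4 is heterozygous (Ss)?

I-1 is unaffected so carries S and passed s to II-3 (ss), so I-1 is Ss.
I-2 is unaffected so carries S and passed s to II-3 (ss), so I-2 is Ss.
Their cross gives offspring ratios 1/4 SS : 1/2 Ss : 1/4 ss. Conditioning on II-4 being unaffected, P(Ss) = 1/2 / 3/4 = 2/3.

2/3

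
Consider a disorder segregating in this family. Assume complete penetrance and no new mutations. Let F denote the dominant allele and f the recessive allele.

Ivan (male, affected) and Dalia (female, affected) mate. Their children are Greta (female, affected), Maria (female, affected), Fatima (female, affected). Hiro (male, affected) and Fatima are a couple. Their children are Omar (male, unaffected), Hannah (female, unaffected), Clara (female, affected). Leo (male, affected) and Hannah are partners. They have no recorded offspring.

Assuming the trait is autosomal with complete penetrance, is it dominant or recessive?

Hiro and Fatima are both affected yet have an unaffected child Omar. Under a recessive model two affected parents are homozygous and every child would be affected, so the trait cannot be recessive.

dominant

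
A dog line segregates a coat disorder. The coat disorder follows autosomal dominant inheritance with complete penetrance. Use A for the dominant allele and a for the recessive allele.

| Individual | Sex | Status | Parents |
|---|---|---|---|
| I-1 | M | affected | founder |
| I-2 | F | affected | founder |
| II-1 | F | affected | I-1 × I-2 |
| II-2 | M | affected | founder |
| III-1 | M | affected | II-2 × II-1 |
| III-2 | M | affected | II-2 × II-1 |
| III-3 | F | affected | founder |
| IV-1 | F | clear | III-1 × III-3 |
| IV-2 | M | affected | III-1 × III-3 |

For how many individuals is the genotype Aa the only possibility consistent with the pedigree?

Obligate heterozygotes: III-1 is affected so carries A and passed a to IV-1 (aa), so III-1 is Aa; III-3 is affected so carries A and passed a to IV-1 (aa), so III-3 is Aa.
Every other individual is either homozygous by phenotype or has at least one consistent homozygous assignment, so the count is 2.

2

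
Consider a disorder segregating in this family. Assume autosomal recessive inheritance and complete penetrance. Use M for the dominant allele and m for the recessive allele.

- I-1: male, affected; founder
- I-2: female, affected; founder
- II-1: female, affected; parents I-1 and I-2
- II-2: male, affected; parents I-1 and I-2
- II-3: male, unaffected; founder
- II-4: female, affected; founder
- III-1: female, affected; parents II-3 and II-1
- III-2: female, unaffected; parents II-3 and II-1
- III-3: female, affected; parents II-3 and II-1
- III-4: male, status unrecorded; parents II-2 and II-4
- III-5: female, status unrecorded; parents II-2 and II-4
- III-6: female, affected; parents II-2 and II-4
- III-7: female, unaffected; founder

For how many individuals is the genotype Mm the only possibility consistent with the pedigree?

Obligate heterozygotes: II-3 is unaffected so carries M and passed m to III-1 (mm), so II-3 is Mm; III-2 is unaffected so carries M and received m from II-1 (mm), so III-2 is Mm.
Every other individual is either homozygous by phenotype or has at least one consistent homozygous assignment, so the count is 2.

2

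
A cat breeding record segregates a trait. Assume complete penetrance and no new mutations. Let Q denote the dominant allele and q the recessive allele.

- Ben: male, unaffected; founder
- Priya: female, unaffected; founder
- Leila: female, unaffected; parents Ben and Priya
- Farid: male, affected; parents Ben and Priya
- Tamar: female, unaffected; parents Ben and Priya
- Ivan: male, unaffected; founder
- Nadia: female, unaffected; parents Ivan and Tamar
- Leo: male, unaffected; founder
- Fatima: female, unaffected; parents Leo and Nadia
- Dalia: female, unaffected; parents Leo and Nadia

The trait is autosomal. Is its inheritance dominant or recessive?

recessive

Ben and Priya are both unaffected yet have an affected child Farid. Under dominance, an affected child requires at least one affected parent, so the trait cannot be dominant.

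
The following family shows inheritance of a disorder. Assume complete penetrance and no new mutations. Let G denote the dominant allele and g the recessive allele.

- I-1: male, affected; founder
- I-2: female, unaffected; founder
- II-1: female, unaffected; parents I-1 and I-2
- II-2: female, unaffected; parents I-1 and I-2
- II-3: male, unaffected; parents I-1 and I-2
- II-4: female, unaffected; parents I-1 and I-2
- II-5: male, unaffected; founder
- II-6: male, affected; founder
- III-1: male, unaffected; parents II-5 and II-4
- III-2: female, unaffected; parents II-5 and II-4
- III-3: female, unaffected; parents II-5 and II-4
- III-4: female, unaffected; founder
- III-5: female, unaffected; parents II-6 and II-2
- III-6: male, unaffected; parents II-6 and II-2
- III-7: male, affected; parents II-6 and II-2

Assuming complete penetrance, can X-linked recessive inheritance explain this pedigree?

Yes

A consistent assignment under X-linked recessive exists: I-1 X^g Y, I-2 X^G X^G, II-1 X^G X^g, II-2 X^G X^g, II-3 X^G Y, II-4 X^G X^g, II-5 X^G Y, II-6 X^g Y, III-1 X^G Y, III-2 X^G X^G, III-3 X^G X^G, III-4 X^G X^G, III-5 X^G X^g, III-6 X^G Y, III-7 X^g Y.
In this assignment every recorded phenotype matches its genotype and every non-founder's genotype is obtainable from its parents' genotypes, so the pedigree is consistent.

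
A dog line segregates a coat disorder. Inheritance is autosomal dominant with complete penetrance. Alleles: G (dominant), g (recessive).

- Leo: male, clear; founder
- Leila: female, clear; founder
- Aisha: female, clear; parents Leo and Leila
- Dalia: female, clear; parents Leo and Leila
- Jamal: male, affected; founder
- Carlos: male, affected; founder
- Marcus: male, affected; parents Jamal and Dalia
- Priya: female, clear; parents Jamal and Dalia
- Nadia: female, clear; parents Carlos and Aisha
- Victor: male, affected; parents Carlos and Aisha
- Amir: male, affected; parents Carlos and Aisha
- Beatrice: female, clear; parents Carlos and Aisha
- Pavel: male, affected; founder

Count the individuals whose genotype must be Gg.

Obligate heterozygotes: Jamal is affected so carries G and passed g to Priya (gg), so Jamal is Gg; Carlos is affected so carries G and passed g to Nadia (gg), so Carlos is Gg; Marcus is affected so carries G and received g from Dalia (gg), so Marcus is Gg; Victor is affected so carries G and received g from Aisha (gg), so Victor is Gg; Amir is affected so carries G and received g from Aisha (gg), so Amir is Gg.
Every other individual is either homozygous by phenotype or has at least one consistent homozygous assignment, so the count is 5.

5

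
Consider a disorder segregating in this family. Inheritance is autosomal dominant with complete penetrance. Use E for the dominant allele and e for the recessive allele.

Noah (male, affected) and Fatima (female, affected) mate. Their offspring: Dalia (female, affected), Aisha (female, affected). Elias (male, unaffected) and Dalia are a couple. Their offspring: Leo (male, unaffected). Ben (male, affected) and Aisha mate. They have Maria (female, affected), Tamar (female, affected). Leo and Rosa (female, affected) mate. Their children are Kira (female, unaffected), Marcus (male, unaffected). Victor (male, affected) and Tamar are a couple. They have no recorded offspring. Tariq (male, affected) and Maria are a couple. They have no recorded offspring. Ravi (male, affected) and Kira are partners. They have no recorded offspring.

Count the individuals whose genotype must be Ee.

2

Obligate heterozygotes: Dalia is affected so carries E and passed e to Leo (ee), so Dalia is Ee; Rosa is affected so carries E and passed e to Kira (ee), so Rosa is Ee.
Every other individual is either homozygous by phenotype or has at least one consistent homozygous assignment, so the count is 2.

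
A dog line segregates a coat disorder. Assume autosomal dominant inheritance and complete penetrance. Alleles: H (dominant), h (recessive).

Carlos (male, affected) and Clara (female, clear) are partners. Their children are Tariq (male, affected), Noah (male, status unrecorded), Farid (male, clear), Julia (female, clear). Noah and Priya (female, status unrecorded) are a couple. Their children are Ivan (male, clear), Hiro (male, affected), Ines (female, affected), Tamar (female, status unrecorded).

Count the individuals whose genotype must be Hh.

Obligate heterozygotes: Carlos is affected so carries H and passed h to Farid (hh), so Carlos is Hh; Tariq is affected so carries H and received h from Clara (hh), so Tariq is Hh.
Every other individual is either homozygous by phenotype or has at least one consistent homozygous assignment, so the count is 2.

2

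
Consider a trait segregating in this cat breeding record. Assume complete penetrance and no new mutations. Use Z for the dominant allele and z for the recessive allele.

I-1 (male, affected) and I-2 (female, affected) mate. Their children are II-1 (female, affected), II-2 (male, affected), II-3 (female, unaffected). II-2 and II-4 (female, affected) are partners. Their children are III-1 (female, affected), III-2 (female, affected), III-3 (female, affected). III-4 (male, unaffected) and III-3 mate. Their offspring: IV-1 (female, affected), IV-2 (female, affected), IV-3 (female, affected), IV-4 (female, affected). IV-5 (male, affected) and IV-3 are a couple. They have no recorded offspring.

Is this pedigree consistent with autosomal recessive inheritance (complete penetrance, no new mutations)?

Under autosomal recessive, II-3 (unaffected, female) cannot arise from I-1 (affected) × I-2 (affected).

No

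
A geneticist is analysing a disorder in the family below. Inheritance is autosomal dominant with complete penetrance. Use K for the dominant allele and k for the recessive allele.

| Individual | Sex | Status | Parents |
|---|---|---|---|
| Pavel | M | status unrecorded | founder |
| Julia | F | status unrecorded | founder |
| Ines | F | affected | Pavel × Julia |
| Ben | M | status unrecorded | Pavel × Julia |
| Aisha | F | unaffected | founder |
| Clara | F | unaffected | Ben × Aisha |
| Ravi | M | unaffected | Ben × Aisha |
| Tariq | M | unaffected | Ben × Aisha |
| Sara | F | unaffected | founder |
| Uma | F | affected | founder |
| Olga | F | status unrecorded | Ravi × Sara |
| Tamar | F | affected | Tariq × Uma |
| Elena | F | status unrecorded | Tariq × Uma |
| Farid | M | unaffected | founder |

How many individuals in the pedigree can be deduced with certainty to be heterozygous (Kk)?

Obligate heterozygotes: Tamar is affected so carries K and received k from Tariq (kk), so Tamar is Kk.
Every other individual is either homozygous by phenotype or has at least one consistent homozygous assignment, so the count is 1.

1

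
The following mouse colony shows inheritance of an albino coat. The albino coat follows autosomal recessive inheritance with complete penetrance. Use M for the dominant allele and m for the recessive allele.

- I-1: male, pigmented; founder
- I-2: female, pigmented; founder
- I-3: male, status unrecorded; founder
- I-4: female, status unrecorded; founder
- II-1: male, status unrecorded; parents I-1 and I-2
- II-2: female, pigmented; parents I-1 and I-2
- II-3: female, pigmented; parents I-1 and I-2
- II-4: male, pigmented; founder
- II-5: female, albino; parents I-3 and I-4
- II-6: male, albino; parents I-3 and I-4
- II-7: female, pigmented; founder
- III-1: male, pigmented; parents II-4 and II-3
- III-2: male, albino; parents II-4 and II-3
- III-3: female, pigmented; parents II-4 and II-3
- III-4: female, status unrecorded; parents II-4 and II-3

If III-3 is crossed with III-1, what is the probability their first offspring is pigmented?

II-4 is pigmented so carries M and passed m to III-2 (mm), so II-4 is Mm.
II-3 is pigmented so carries M and passed m to III-2 (mm), so II-3 is Mm.
III-3 is a pigmented offspring of II-4 (Mm) × II-3 (Mm), whose cross gives 1/4 MM : 1/2 Mm : 1/4 mm; conditioning on being pigmented, III-3 is MM with probability 1/3, Mm with probability 2/3.
III-1 is a pigmented offspring of II-4 (Mm) × II-3 (Mm), whose cross gives 1/4 MM : 1/2 Mm : 1/4 mm; conditioning on being pigmented, III-1 is MM with probability 1/3, Mm with probability 2/3.
Summing over parental genotype combinations, P(offspring is pigmented) = 1/9·1 + 2/9·1 + 2/9·1 + 4/9·3/4 = 8/9.

8/9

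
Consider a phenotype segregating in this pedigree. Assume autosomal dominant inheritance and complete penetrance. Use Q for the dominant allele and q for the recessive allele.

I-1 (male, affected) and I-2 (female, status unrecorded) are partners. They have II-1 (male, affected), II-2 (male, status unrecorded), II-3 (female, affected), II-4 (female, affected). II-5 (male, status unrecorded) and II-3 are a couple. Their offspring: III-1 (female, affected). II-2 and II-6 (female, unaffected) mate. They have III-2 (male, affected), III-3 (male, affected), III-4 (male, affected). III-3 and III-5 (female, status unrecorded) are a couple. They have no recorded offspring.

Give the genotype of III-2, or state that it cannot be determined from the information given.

Qq

From phenotype alone, III-2 is QQ or Qq.
III-2 is affected so carries Q and received q from II-6 (qq), so III-2 is Qq.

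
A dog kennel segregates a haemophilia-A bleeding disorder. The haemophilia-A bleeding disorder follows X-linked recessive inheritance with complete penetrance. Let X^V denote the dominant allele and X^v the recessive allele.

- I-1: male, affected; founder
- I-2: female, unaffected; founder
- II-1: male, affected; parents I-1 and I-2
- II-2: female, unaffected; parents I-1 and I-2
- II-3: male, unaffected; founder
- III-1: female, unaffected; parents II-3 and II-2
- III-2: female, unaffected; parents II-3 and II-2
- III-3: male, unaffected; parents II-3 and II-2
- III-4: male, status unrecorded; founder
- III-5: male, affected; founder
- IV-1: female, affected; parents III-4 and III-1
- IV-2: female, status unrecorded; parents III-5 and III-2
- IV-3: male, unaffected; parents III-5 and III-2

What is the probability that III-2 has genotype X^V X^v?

1/3

II-3 is unaffected, so II-3 is X^V Y.
II-2 is unaffected so carries V and received v from I-1 (X^v Y), so II-2 is X^V X^v.
Their cross gives offspring ratios 1/2 X^V X^V : 1/2 X^V X^v. Conditioning on III-2 being unaffected, P(X^V X^v) = 1/2 / 1 = 1/2 before taking III-2's own offspring into account.
III-5 is affected, so III-5 is X^v Y.
Now use III-2's offspring. Probability of each recorded status — unaffected son IV-3: 1/2 if III-2 is X^V X^v, 1 if X^V X^V. (IV-2: equally likely either way, so uninformative.)
Bayes: P(X^V X^v) = 1/2·1/2 / (1/2·1/2 + 1/2·1) = 1/3.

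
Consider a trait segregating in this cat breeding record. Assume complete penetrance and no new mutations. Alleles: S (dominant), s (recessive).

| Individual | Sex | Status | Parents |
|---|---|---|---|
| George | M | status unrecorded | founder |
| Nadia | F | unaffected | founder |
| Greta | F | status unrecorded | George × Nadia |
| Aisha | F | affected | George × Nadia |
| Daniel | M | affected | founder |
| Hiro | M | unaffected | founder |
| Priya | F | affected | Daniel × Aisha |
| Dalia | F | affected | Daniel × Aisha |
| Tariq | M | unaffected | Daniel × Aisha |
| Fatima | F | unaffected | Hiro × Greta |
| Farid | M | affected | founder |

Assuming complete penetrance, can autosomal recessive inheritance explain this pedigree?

No

Under autosomal recessive, Tariq (unaffected, male) cannot arise from Daniel (affected) × Aisha (affected).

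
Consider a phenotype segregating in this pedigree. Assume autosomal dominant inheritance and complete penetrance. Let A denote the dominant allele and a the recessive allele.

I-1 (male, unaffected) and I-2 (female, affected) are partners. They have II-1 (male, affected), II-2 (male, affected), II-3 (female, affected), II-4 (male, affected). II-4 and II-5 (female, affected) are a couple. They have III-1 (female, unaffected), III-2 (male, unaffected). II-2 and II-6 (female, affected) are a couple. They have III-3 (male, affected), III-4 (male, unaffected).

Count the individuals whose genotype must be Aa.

6

Obligate heterozygotes: II-1 is affected so carries A and received a from I-1 (aa), so II-1 is Aa; II-2 is affected so carries A and received a from I-1 (aa), so II-2 is Aa; II-3 is affected so carries A and received a from I-1 (aa), so II-3 is Aa; II-4 is affected so carries A and received a from I-1 (aa), so II-4 is Aa; II-5 is affected so carries A and passed a to III-1 (aa), so II-5 is Aa; II-6 is affected so carries A and passed a to III-4 (aa), so II-6 is Aa.
Every other individual is either homozygous by phenotype or has at least one consistent homozygous assignment, so the count is 6.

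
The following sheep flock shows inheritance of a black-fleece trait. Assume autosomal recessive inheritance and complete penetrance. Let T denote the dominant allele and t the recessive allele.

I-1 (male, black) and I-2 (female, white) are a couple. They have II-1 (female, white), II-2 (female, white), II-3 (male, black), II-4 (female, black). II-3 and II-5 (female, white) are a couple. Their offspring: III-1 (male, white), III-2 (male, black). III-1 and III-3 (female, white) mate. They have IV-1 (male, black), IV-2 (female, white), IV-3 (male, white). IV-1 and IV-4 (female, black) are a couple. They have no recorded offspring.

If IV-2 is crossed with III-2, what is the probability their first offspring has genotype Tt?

2/3

III-1 is white so carries T and received t from II-3 (tt), so III-1 is Tt.
III-3 is white so carries T and passed t to IV-1 (tt), so III-3 is Tt.
IV-2 is a white offspring of III-1 (Tt) × III-3 (Tt), whose cross gives 1/4 TT : 1/2 Tt : 1/4 tt; conditioning on being white, IV-2 is TT with probability 1/3, Tt with probability 2/3.
III-2 is black, so III-2 is tt.
Summing over parental genotype combinations, P(offspring has genotype Tt) = 1/3·1 + 2/3·1/2 = 2/3.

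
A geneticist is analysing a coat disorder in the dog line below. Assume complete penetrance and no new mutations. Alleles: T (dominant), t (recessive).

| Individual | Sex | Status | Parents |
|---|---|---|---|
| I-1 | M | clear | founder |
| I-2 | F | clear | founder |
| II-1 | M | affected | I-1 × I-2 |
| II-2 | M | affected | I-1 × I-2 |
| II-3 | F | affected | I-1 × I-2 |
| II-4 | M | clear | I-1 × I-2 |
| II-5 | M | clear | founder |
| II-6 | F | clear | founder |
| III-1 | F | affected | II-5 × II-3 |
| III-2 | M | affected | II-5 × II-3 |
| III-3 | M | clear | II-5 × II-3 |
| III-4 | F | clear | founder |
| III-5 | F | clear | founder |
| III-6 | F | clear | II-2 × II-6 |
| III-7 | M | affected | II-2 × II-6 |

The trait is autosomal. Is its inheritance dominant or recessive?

recessive

I-1 and I-2 are both clear yet have an affected child II-1. Under dominance, an affected child requires at least one affected parent, so the trait cannot be dominant.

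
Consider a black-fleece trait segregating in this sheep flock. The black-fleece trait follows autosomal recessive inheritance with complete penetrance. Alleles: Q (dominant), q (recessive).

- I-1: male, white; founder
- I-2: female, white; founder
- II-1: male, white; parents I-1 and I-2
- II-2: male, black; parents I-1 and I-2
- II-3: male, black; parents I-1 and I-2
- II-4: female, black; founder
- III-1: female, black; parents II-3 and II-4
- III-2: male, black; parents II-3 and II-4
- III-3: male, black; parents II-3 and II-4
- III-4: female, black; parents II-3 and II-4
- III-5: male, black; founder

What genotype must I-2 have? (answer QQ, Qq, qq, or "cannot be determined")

From phenotype alone, I-2 is QQ or Qq.
I-2 is white so carries Q and passed q to II-2 (qq), so I-2 is Qq.

Qq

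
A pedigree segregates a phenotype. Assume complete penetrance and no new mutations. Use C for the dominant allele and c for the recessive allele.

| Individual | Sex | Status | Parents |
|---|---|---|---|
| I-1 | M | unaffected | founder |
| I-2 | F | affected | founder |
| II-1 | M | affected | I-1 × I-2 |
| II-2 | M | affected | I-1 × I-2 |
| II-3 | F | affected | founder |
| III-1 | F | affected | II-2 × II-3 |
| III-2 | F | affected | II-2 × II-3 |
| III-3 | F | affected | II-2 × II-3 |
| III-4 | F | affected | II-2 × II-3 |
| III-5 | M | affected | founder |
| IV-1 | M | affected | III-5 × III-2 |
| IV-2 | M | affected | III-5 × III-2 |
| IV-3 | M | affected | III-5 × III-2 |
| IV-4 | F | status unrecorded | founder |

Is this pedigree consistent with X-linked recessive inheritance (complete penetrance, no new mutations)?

Yes

A consistent assignment under X-linked recessive exists: I-1 X^C Y, I-2 X^c X^c, II-1 X^c Y, II-2 X^c Y, II-3 X^c X^c, III-1 X^c X^c, III-2 X^c X^c, III-3 X^c X^c, III-4 X^c X^c, III-5 X^c Y, IV-1 X^c Y, IV-2 X^c Y, IV-3 X^c Y, IV-4 X^C X^C.
In this assignment every recorded phenotype matches its genotype and every non-founder's genotype is obtainable from its parents' genotypes, so the pedigree is consistent.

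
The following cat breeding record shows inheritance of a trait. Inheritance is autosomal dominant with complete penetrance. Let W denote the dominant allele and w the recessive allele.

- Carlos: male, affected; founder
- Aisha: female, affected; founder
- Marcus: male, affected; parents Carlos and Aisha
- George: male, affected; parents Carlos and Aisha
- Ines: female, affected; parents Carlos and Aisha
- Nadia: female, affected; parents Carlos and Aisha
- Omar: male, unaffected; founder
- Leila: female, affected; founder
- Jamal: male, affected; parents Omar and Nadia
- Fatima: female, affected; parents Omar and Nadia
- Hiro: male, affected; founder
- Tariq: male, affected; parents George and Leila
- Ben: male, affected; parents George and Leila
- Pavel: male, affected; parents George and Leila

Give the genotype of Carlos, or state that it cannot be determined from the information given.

Carlos's phenotype allows WW or Ww, and no parent or child forces a single allele at both positions; consistent genotype assignments exist with Carlos as WW or Ww.

cannot be determined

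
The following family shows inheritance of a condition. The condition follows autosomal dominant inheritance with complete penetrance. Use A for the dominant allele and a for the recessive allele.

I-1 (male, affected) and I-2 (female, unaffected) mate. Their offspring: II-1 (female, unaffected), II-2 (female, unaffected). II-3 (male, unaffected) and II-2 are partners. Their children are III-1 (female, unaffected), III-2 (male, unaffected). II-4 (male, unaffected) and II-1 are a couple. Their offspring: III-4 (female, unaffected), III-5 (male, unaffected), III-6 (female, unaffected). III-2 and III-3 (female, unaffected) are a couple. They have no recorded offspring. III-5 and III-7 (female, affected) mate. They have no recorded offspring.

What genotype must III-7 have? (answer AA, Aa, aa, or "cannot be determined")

III-7's phenotype allows AA or Aa, and no parent or child forces a single allele at both positions; consistent genotype assignments exist with III-7 as AA or Aa.

cannot be determined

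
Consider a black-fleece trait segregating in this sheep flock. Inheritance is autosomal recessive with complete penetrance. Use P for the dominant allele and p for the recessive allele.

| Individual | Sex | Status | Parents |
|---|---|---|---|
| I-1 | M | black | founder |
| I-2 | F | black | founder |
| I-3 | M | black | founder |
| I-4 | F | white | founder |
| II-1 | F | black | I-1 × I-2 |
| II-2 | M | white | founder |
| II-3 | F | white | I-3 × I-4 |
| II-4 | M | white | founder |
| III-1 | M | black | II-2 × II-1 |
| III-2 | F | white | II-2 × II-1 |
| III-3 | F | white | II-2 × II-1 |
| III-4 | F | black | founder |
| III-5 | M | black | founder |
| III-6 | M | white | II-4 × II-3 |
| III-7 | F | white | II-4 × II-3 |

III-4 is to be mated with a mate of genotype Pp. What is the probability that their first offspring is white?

1/2

III-4 is black, so III-4 is pp.
The cross gives 1/2 Pp : 1/2 pp, so P(offspring is white) = 1/2.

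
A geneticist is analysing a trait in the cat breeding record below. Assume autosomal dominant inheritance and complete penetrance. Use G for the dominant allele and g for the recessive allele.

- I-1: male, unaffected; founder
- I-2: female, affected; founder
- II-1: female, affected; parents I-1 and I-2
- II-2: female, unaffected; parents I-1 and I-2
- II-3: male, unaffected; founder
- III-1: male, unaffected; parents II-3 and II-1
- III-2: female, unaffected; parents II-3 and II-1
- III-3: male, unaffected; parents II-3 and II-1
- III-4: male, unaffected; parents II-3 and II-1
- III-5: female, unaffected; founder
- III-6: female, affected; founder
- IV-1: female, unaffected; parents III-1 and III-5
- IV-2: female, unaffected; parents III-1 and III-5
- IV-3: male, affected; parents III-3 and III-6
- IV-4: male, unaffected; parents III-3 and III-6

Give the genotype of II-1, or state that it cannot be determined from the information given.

Gg

From phenotype alone, II-1 is GG or Gg.
II-1 is affected so carries G and received g from I-1 (gg), so II-1 is Gg.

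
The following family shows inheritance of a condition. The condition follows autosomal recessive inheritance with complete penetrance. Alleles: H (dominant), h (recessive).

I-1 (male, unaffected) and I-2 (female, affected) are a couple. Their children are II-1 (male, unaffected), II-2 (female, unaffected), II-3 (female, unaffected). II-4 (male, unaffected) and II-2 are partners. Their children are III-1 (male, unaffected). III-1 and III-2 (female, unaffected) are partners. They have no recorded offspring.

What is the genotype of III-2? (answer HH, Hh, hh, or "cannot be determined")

cannot be determined

III-2's phenotype allows HH or Hh, and no parent or child forces a single allele at both positions; consistent genotype assignments exist with III-2 as HH or Hh.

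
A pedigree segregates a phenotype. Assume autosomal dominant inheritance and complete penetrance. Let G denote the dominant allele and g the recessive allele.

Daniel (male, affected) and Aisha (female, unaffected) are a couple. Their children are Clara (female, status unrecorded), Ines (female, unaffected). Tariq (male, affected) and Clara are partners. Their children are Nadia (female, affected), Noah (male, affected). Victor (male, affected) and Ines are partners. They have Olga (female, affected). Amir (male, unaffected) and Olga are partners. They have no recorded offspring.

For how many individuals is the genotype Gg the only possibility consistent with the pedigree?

Obligate heterozygotes: Daniel is affected so carries G and passed g to Ines (gg), so Daniel is Gg; Olga is affected so carries G and received g from Ines (gg), so Olga is Gg.
Every other individual is either homozygous by phenotype or has at least one consistent homozygous assignment, so the count is 2.

2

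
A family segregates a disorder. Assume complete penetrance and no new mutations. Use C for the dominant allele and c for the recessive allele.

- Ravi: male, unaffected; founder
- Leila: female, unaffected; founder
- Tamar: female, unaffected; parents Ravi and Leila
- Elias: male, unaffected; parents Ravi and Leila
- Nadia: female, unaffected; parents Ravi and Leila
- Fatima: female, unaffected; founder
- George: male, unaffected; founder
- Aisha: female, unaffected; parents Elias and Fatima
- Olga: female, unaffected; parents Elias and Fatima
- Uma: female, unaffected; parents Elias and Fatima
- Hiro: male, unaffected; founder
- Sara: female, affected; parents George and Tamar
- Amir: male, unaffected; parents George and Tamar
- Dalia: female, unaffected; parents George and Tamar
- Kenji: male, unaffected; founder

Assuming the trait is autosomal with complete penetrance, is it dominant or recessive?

recessive

George and Tamar are both unaffected yet have an affected child Sara. Under dominance, an affected child requires at least one affected parent, so the trait cannot be dominant.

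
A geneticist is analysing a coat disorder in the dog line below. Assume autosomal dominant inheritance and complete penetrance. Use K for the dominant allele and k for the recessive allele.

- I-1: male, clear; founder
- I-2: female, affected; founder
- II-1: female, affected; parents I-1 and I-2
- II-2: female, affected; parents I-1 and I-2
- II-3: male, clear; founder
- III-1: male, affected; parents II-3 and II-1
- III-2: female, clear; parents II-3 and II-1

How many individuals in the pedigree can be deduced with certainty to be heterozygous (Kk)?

3

Obligate heterozygotes: II-1 is affected so carries K and received k from I-1 (kk), so II-1 is Kk; II-2 is affected so carries K and received k from I-1 (kk), so II-2 is Kk; III-1 is affected so carries K and received k from II-3 (kk), so III-1 is Kk.
Every other individual is either homozygous by phenotype or has at least one consistent homozygous assignment, so the count is 3.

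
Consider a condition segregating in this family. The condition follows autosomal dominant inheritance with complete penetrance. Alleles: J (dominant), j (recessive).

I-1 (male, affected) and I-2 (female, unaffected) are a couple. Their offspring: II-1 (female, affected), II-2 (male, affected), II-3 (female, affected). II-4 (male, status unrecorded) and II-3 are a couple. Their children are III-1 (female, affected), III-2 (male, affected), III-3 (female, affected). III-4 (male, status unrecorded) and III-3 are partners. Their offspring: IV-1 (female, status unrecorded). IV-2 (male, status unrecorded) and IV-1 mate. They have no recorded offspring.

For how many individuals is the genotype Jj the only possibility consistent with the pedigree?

Obligate heterozygotes: II-1 is affected so carries J and received j from I-2 (jj), so II-1 is Jj; II-2 is affected so carries J and received j from I-2 (jj), so II-2 is Jj; II-3 is affected so carries J and received j from I-2 (jj), so II-3 is Jj.
Every other individual is either homozygous by phenotype or has at least one consistent homozygous assignment, so the count is 3.

3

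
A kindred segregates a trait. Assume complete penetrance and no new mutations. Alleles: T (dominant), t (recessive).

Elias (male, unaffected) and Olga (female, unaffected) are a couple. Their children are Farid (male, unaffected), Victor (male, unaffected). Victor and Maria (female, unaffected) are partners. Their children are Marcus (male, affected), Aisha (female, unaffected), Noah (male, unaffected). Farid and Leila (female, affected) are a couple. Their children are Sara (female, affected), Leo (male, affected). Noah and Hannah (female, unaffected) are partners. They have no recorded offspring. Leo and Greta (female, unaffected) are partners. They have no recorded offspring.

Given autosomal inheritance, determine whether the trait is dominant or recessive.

Victor and Maria are both unaffected yet have an affected child Marcus. Under dominance, an affected child requires at least one affected parent, so the trait cannot be dominant.

recessive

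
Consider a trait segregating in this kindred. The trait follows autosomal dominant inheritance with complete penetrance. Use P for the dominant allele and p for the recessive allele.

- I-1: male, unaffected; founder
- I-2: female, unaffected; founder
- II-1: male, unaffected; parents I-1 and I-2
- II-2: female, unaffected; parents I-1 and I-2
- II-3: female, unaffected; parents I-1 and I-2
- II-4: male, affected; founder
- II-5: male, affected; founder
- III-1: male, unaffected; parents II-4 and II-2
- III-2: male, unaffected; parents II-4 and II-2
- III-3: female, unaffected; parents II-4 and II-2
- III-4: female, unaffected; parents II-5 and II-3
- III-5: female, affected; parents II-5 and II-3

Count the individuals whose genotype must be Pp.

3

Obligate heterozygotes: II-4 is affected so carries P and passed p to III-1 (pp), so II-4 is Pp; II-5 is affected so carries P and passed p to III-4 (pp), so II-5 is Pp; III-5 is affected so carries P and received p from II-3 (pp), so III-5 is Pp.
Every other individual is either homozygous by phenotype or has at least one consistent homozygous assignment, so the count is 3.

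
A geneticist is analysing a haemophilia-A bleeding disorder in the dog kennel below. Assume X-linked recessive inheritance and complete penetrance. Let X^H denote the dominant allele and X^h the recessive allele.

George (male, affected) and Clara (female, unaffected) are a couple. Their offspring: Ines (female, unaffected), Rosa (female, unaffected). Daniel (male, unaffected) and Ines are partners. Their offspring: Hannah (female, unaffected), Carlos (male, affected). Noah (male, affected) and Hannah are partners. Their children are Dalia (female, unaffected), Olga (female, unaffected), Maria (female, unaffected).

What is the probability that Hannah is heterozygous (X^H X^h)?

1/9

Daniel is unaffected, so Daniel is X^H Y.
Ines is unaffected so carries H and received h from George (X^h Y), so Ines is X^H X^h.
Their cross gives offspring ratios 1/2 X^H X^H : 1/2 X^H X^h. Conditioning on Hannah being unaffected, P(X^H X^h) = 1/2 / 1 = 1/2 before taking Hannah's own offspring into account.
Noah is affected, so Noah is X^h Y.
Now use Hannah's offspring. Probability of each recorded status — unaffected daughter Dalia: 1/2 if Hannah is X^H X^h, 1 if X^H X^H; unaffected daughter Olga: 1/2 if Hannah is X^H X^h, 1 if X^H X^H; unaffected daughter Maria: 1/2 if Hannah is X^H X^h, 1 if X^H X^H.
Bayes: P(X^H X^h) = 1/2·1/8 / (1/2·1/8 + 1/2·1) = 1/9.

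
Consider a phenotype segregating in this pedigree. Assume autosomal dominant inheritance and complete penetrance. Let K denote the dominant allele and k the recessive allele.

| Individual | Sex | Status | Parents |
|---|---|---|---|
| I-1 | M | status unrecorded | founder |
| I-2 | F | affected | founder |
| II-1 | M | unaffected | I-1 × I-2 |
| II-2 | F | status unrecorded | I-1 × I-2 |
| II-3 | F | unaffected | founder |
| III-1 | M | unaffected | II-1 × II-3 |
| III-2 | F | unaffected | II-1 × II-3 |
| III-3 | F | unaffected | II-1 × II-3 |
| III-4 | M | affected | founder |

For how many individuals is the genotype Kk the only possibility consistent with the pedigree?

1

Obligate heterozygotes: I-2 is affected so carries K and passed k to II-1 (kk), so I-2 is Kk.
Every other individual is either homozygous by phenotype or has at least one consistent homozygous assignment, so the count is 1.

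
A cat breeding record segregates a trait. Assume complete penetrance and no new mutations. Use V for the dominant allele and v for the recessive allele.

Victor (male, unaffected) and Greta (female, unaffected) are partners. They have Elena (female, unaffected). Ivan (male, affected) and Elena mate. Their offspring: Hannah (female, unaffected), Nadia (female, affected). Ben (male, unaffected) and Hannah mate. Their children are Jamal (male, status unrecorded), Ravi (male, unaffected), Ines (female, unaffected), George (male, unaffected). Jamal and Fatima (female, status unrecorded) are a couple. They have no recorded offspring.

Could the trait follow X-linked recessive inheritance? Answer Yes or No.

A consistent assignment under X-linked recessive exists: Victor X^V Y, Greta X^V X^v, Elena X^V X^v, Ivan X^v Y, Hannah X^V X^v, Nadia X^v X^v, Ben X^V Y, Jamal X^V Y, Ravi X^V Y, Ines X^V X^V, George X^V Y, Fatima X^V X^V.
In this assignment every recorded phenotype matches its genotype and every non-founder's genotype is obtainable from its parents' genotypes, so the pedigree is consistent.

Yes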